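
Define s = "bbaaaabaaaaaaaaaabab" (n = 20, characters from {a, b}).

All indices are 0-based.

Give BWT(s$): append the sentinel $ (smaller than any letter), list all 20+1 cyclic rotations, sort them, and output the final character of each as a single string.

bbaaaaabaaaaabaaaaba$

rank  rotation               last
    0  $bbaaaabaaaaaaaaaabab  b
    1  aaaaaaaaaabab$bbaaaab  b
    2  aaaaaaaaabab$bbaaaaba  a
    3  aaaaaaaabab$bbaaaabaa  a
    4  aaaaaaabab$bbaaaabaaa  a
    5  aaaaaabab$bbaaaabaaaa  a
    6  aaaaabab$bbaaaabaaaaa  a
    7  aaaabaaaaaaaaaabab$bb  b
    8  aaaabab$bbaaaabaaaaaa  a
    9  aaabaaaaaaaaaabab$bba  a
   10  aaabab$bbaaaabaaaaaaa  a
   11  aabaaaaaaaaaabab$bbaa  a
   12  aabab$bbaaaabaaaaaaaa  a
   13  ab$bbaaaabaaaaaaaaaab  b
   14  abaaaaaaaaaabab$bbaaa  a
   15  abab$bbaaaabaaaaaaaaa  a
   16  b$bbaaaabaaaaaaaaaaba  a
   17  baaaaaaaaaabab$bbaaaa  a
   18  baaaabaaaaaaaaaabab$b  b
   19  bab$bbaaaabaaaaaaaaaa  a
   20  bbaaaabaaaaaaaaaabab$  $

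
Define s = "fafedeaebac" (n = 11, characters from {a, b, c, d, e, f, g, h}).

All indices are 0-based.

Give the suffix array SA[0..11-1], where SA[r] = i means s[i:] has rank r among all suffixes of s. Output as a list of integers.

[9, 6, 1, 8, 10, 4, 5, 7, 3, 0, 2]

rank | idx | suffix
   0 |   9 | ac
   1 |   6 | aebac
   2 |   1 | afedeaebac
   3 |   8 | bac
   4 |  10 | c
   5 |   4 | deaebac
   6 |   5 | eaebac
   7 |   7 | ebac
   8 |   3 | edeaebac
   9 |   0 | fafedeaebac
  10 |   2 | fedeaebac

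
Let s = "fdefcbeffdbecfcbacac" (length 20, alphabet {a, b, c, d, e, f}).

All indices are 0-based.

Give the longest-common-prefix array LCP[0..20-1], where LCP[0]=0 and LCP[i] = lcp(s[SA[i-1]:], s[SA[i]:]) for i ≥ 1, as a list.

sorted suffixes:
  #0 SA[0]=18  'ac'
  #1 SA[1]=16  'acac'
  #2 SA[2]=15  'bacac'
  #3 SA[3]=10  'becfcbacac'
  #4 SA[4]=5  'beffdbecfcbacac'
  #5 SA[5]=19  'c'
  #6 SA[6]=17  'cac'
  #7 SA[7]=14  'cbacac'
  #8 SA[8]=4  'cbeffdbecfcbacac'
  #9 SA[9]=12  'cfcbacac'
  #10 SA[10]=9  'dbecfcbacac'
  #11 SA[11]=1  'defcbeffdbecfcbacac'
  #12 SA[12]=11  'ecfcbacac'
  #13 SA[13]=2  'efcbeffdbecfcbacac'
  #14 SA[14]=6  'effdbecfcbacac'
  #15 SA[15]=13  'fcbacac'
  #16 SA[16]=3  'fcbeffdbecfcbacac'
  #17 SA[17]=8  'fdbecfcbacac'
  #18 SA[18]=0  'fdefcbeffdbecfcbacac'
  #19 SA[19]=7  'ffdbecfcbacac'

SA = [18, 16, 15, 10, 5, 19, 17, 14, 4, 12, 9, 1, 11, 2, 6, 13, 3, 8, 0, 7]
rank  pair      lcp
   1  s[18:],s[16:]  2  'ac'
   2  s[16:],s[15:]  0  ''
   3  s[15:],s[10:]  1  'b'
   4  s[10:],s[5:]  2  'be'
   5  s[5:],s[19:]  0  ''
   6  s[19:],s[17:]  1  'c'
   7  s[17:],s[14:]  1  'c'
   8  s[14:],s[4:]  2  'cb'
   9  s[4:],s[12:]  1  'c'
  10  s[12:],s[9:]  0  ''
  11  s[9:],s[1:]  1  'd'
  12  s[1:],s[11:]  0  ''
  13  s[11:],s[2:]  1  'e'
  14  s[2:],s[6:]  2  'ef'
  15  s[6:],s[13:]  0  ''
  16  s[13:],s[3:]  3  'fcb'
  17  s[3:],s[8:]  1  'f'
  18  s[8:],s[0:]  2  'fd'
  19  s[0:],s[7:]  1  'f'

[0, 2, 0, 1, 2, 0, 1, 1, 2, 1, 0, 1, 0, 1, 2, 0, 3, 1, 2, 1]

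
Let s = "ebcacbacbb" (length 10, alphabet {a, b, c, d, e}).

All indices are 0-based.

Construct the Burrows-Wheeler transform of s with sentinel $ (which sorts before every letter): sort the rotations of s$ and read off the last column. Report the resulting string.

bcbbccebaa$

rank  rotation     last
    0  $ebcacbacbb  b
    1  acbacbb$ebc  c
    2  acbb$ebcacb  b
    3  b$ebcacbacb  b
    4  bacbb$ebcac  c
    5  bb$ebcacbac  c
    6  bcacbacbb$e  e
    7  cacbacbb$eb  b
    8  cbacbb$ebca  a
    9  cbb$ebcacba  a
   10  ebcacbacbb$  $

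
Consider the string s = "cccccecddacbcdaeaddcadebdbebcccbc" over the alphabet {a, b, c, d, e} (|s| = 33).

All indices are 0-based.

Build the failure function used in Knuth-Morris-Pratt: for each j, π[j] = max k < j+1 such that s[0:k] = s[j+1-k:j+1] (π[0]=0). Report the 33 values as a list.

π[0] = 0
j=1 s[j]='c': π[1]=1 (border 'c')
j=2 s[j]='c': π[2]=2 (border 'cc')
j=3 s[j]='c': π[3]=3 (border 'ccc')
j=4 s[j]='c': π[4]=4 (border 'cccc')
j=5 s[j]='e': k: 4→3→2→1→0; π[5]=0 (border '')
j=6 s[j]='c': π[6]=1 (border 'c')
j=7 s[j]='d': k: 1→0; π[7]=0 (border '')
j=8 s[j]='d': π[8]=0 (border '')
j=9 s[j]='a': π[9]=0 (border '')
j=10 s[j]='c': π[10]=1 (border 'c')
j=11 s[j]='b': k: 1→0; π[11]=0 (border '')
j=12 s[j]='c': π[12]=1 (border 'c')
j=13 s[j]='d': k: 1→0; π[13]=0 (border '')
j=14 s[j]='a': π[14]=0 (border '')
j=15 s[j]='e': π[15]=0 (border '')
j=16 s[j]='a': π[16]=0 (border '')
j=17 s[j]='d': π[17]=0 (border '')
j=18 s[j]='d': π[18]=0 (border '')
j=19 s[j]='c': π[19]=1 (border 'c')
j=20 s[j]='a': k: 1→0; π[20]=0 (border '')
j=21 s[j]='d': π[21]=0 (border '')
j=22 s[j]='e': π[22]=0 (border '')
j=23 s[j]='b': π[23]=0 (border '')
j=24 s[j]='d': π[24]=0 (border '')
j=25 s[j]='b': π[25]=0 (border '')
j=26 s[j]='e': π[26]=0 (border '')
j=27 s[j]='b': π[27]=0 (border '')
j=28 s[j]='c': π[28]=1 (border 'c')
j=29 s[j]='c': π[29]=2 (border 'cc')
j=30 s[j]='c': π[30]=3 (border 'ccc')
j=31 s[j]='b': k: 3→2→1→0; π[31]=0 (border '')
j=32 s[j]='c': π[32]=1 (border 'c')

[0, 1, 2, 3, 4, 0, 1, 0, 0, 0, 1, 0, 1, 0, 0, 0, 0, 0, 0, 1, 0, 0, 0, 0, 0, 0, 0, 0, 1, 2, 3, 0, 1]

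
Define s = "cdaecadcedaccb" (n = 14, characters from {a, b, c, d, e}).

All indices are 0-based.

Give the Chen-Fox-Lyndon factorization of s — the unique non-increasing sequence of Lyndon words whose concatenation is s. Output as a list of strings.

emit factor 1: 'cd' (i=0, period=2)
emit factor 2: 'aec' (i=2, period=3)
emit factor 3: 'adced' (i=5, period=5)
emit factor 4: 'accb' (i=10, period=4)

["cd", "aec", "adced", "accb"]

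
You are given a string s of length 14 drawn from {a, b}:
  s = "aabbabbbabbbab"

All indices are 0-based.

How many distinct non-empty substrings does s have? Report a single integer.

62

rank | idx | suffix
   0 |   0 | aabbabbbabbbab
   1 |  12 | ab
   2 |   1 | abbabbbabbbab
   3 |   8 | abbbab
   4 |   4 | abbbabbbab
   5 |  13 | b
   6 |  11 | bab
   7 |   7 | babbbab
   8 |   3 | babbbabbbab
   9 |  10 | bbab
  10 |   6 | bbabbbab
  11 |   2 | bbabbbabbbab
  12 |   9 | bbbab
  13 |   5 | bbbabbbab

SA = [0, 12, 1, 8, 4, 13, 11, 7, 3, 10, 6, 2, 9, 5]
rank  pair      lcp
   1  s[0:],s[12:]  1  'a'
   2  s[12:],s[1:]  2  'ab'
   3  s[1:],s[8:]  3  'abb'
   4  s[8:],s[4:]  6  'abbbab'
   5  s[4:],s[13:]  0  ''
   6  s[13:],s[11:]  1  'b'
   7  s[11:],s[7:]  3  'bab'
   8  s[7:],s[3:]  7  'babbbab'
   9  s[3:],s[10:]  1  'b'
  10  s[10:],s[6:]  4  'bbab'
  11  s[6:],s[2:]  8  'bbabbbab'
  12  s[2:],s[9:]  2  'bb'
  13  s[9:],s[5:]  5  'bbbab'

n(n+1)/2 = 14·15/2 = 105
Σ LCP = 0 + 1 + 2 + 3 + 6 + 0 + 1 + 3 + 7 + 1 + 4 + 8 + 2 + 5 = 43
distinct = 105 − 43 = 62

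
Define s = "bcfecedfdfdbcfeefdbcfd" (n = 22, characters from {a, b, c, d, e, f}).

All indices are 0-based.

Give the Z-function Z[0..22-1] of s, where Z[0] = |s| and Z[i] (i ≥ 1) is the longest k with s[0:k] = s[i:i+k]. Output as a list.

Z[0]=22
i=1: fresh scan; Z[1]=0
i=2: fresh scan; Z[2]=0
i=3: fresh scan; Z[3]=0
i=4: fresh scan; Z[4]=0
i=5: fresh scan; Z[5]=0
i=6: fresh scan; Z[6]=0
i=7: fresh scan; Z[7]=0
i=8: fresh scan; Z[8]=0
i=9: fresh scan; Z[9]=0
i=10: fresh scan; Z[10]=0
i=11: fresh scan; Z[11]=4 extend→box=[11,15)
i=12: min(r-i=3, Z[1]=0)=0; Z[12]=0
i=13: min(r-i=2, Z[2]=0)=0; Z[13]=0
i=14: min(r-i=1, Z[3]=0)=0; Z[14]=0
i=15: fresh scan; Z[15]=0
i=16: fresh scan; Z[16]=0
i=17: fresh scan; Z[17]=0
i=18: fresh scan; Z[18]=3 extend→box=[18,21)
i=19: min(r-i=2, Z[1]=0)=0; Z[19]=0
i=20: min(r-i=1, Z[2]=0)=0; Z[20]=0
i=21: fresh scan; Z[21]=0

[22, 0, 0, 0, 0, 0, 0, 0, 0, 0, 0, 4, 0, 0, 0, 0, 0, 0, 3, 0, 0, 0]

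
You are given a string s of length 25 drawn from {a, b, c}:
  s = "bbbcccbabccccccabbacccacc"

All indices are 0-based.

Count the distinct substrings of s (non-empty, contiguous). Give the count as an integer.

274

rank | idx | suffix
   0 |  15 | abbacccacc
   1 |   7 | abccccccabbacccacc
   2 |  22 | acc
   3 |  18 | acccacc
   4 |   6 | babccccccabbacccacc
   5 |  17 | bacccacc
   6 |  16 | bbacccacc
   7 |   0 | bbbcccbabccccccabbacccacc
   8 |   1 | bbcccbabccccccabbacccacc
   9 |   2 | bcccbabccccccabbacccacc
  10 |   8 | bccccccabbacccacc
  11 |  24 | c
  12 |  14 | cabbacccacc
  13 |  21 | cacc
  14 |   5 | cbabccccccabbacccacc
  15 |  23 | cc
  16 |  13 | ccabbacccacc
  17 |  20 | ccacc
  18 |   4 | ccbabccccccabbacccacc
  19 |  12 | cccabbacccacc
  20 |  19 | cccacc
  21 |   3 | cccbabccccccabbacccacc
  22 |  11 | ccccabbacccacc
  23 |  10 | cccccabbacccacc
  24 |   9 | ccccccabbacccacc

SA = [15, 7, 22, 18, 6, 17, 16, 0, 1, 2, 8, 24, 14, 21, 5, 23, 13, 20, 4, 12, 19, 3, 11, 10, 9]
[i] adj suffixes → lcp
  [1] 15/7 → 2 ('ab')
  [2] 7/22 → 1 ('a')
  [3] 22/18 → 3 ('acc')
  [4] 18/6 → 0 ('')
  [5] 6/17 → 2 ('ba')
  [6] 17/16 → 1 ('b')
  [7] 16/0 → 2 ('bb')
  [8] 0/1 → 2 ('bb')
  [9] 1/2 → 1 ('b')
  [10] 2/8 → 4 ('bccc')
  [11] 8/24 → 0 ('')
  [12] 24/14 → 1 ('c')
  [13] 14/21 → 2 ('ca')
  [14] 21/5 → 1 ('c')
  [15] 5/23 → 1 ('c')
  [16] 23/13 → 2 ('cc')
  [17] 13/20 → 3 ('cca')
  [18] 20/4 → 2 ('cc')
  [19] 4/12 → 2 ('cc')
  [20] 12/19 → 4 ('ccca')
  [21] 19/3 → 3 ('ccc')
  [22] 3/11 → 3 ('ccc')
  [23] 11/10 → 4 ('cccc')
  [24] 10/9 → 5 ('ccccc')

n(n+1)/2 = 25·26/2 = 325
Σ LCP = 0 + 2 + 1 + 3 + 0 + 2 + 1 + 2 + 2 + 1 + 4 + 0 + 1 + 2 + 1 + 1 + 2 + 3 + 2 + 2 + 4 + 3 + 3 + 4 + 5 = 51
distinct = 325 − 51 = 274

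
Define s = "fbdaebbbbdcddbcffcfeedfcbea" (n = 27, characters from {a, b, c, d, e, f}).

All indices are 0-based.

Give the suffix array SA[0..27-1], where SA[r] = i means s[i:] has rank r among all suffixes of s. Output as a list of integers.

[26, 3, 5, 6, 7, 13, 1, 8, 24, 23, 10, 17, 14, 2, 12, 9, 11, 21, 25, 4, 20, 19, 0, 22, 16, 18, 15]

sorted suffixes:
  #0 SA[0]=26  'a'
  #1 SA[1]=3  'aebbbbdcddbcffcfeedfcbea'
  #2 SA[2]=5  'bbbbdcddbcffcfeedfcbea'
  #3 SA[3]=6  'bbbdcddbcffcfeedfcbea'
  #4 SA[4]=7  'bbdcddbcffcfeedfcbea'
  #5 SA[5]=13  'bcffcfeedfcbea'
  #6 SA[6]=1  'bdaebbbbdcddbcffcfeedfcbea'
  #7 SA[7]=8  'bdcddbcffcfeedfcbea'
  #8 SA[8]=24  'bea'
  #9 SA[9]=23  'cbea'
  #10 SA[10]=10  'cddbcffcfeedfcbea'
  #11 SA[11]=17  'cfeedfcbea'
  #12 SA[12]=14  'cffcfeedfcbea'
  #13 SA[13]=2  'daebbbbdcddbcffcfeedfcbea'
  #14 SA[14]=12  'dbcffcfeedfcbea'
  #15 SA[15]=9  'dcddbcffcfeedfcbea'
  #16 SA[16]=11  'ddbcffcfeedfcbea'
  #17 SA[17]=21  'dfcbea'
  #18 SA[18]=25  'ea'
  #19 SA[19]=4  'ebbbbdcddbcffcfeedfcbea'
  #20 SA[20]=20  'edfcbea'
  #21 SA[21]=19  'eedfcbea'
  #22 SA[22]=0  'fbdaebbbbdcddbcffcfeedfcbea'
  #23 SA[23]=22  'fcbea'
  #24 SA[24]=16  'fcfeedfcbea'
  #25 SA[25]=18  'feedfcbea'
  #26 SA[26]=15  'ffcfeedfcbea'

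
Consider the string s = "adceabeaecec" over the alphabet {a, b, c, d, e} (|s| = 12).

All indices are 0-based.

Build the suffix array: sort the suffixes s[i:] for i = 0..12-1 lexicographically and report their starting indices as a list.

[4, 0, 7, 5, 11, 2, 9, 1, 3, 6, 10, 8]

sorted suffixes:
  #0 SA[0]=4  'abeaecec'
  #1 SA[1]=0  'adceabeaecec'
  #2 SA[2]=7  'aecec'
  #3 SA[3]=5  'beaecec'
  #4 SA[4]=11  'c'
  #5 SA[5]=2  'ceabeaecec'
  #6 SA[6]=9  'cec'
  #7 SA[7]=1  'dceabeaecec'
  #8 SA[8]=3  'eabeaecec'
  #9 SA[9]=6  'eaecec'
  #10 SA[10]=10  'ec'
  #11 SA[11]=8  'ecec'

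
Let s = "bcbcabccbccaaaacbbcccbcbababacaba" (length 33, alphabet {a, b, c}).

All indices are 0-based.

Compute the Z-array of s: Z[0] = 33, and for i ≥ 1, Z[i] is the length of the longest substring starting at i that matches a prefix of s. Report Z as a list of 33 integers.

[33, 0, 2, 0, 0, 2, 0, 0, 2, 0, 0, 0, 0, 0, 0, 0, 1, 2, 0, 0, 0, 3, 0, 1, 0, 1, 0, 1, 0, 0, 0, 1, 0]

Z[0]=33
i=1: i≥r, start 0; Z[1]=0
i=2: i≥r, start 0; Z[2]=2 extend→box=[2,4)
i=3: min(r-i=1, Z[1]=0)=0; Z[3]=0
i=4: i≥r, start 0; Z[4]=0
i=5: i≥r, start 0; Z[5]=2 extend→box=[5,7)
i=6: min(r-i=1, Z[1]=0)=0; Z[6]=0
i=7: i≥r, start 0; Z[7]=0
i=8: i≥r, start 0; Z[8]=2 extend→box=[8,10)
i=9: min(r-i=1, Z[1]=0)=0; Z[9]=0
i=10: i≥r, start 0; Z[10]=0
i=11: i≥r, start 0; Z[11]=0
i=12: i≥r, start 0; Z[12]=0
i=13: i≥r, start 0; Z[13]=0
i=14: i≥r, start 0; Z[14]=0
i=15: i≥r, start 0; Z[15]=0
i=16: i≥r, start 0; Z[16]=1 extend→box=[16,17)
i=17: i≥r, start 0; Z[17]=2 extend→box=[17,19)
i=18: min(r-i=1, Z[1]=0)=0; Z[18]=0
i=19: i≥r, start 0; Z[19]=0
i=20: i≥r, start 0; Z[20]=0
i=21: i≥r, start 0; Z[21]=3 extend→box=[21,24)
i=22: min(r-i=2, Z[1]=0)=0; Z[22]=0
i=23: min(r-i=1, Z[2]=2)=1; Z[23]=1
i=24: i≥r, start 0; Z[24]=0
i=25: i≥r, start 0; Z[25]=1 extend→box=[25,26)
i=26: i≥r, start 0; Z[26]=0
i=27: i≥r, start 0; Z[27]=1 extend→box=[27,28)
i=28: i≥r, start 0; Z[28]=0
i=29: i≥r, start 0; Z[29]=0
i=30: i≥r, start 0; Z[30]=0
i=31: i≥r, start 0; Z[31]=1 extend→box=[31,32)
i=32: i≥r, start 0; Z[32]=0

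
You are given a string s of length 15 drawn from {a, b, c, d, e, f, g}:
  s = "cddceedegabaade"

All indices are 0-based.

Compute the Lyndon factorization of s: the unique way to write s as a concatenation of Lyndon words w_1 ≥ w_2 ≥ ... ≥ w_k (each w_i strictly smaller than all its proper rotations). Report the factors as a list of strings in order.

emit factor 1: 'cddceedeg' (i=0, period=9)
emit factor 2: 'ab' (i=9, period=2)
emit factor 3: 'aade' (i=11, period=4)

["cddceedeg", "ab", "aade"]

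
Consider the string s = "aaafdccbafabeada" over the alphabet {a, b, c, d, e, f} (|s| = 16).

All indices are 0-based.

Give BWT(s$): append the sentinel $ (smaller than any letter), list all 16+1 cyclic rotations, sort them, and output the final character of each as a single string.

ad$afebacacdafbaa

rank  rotation           last
    0  $aaafdccbafabeada  a
    1  a$aaafdccbafabead  d
    2  aaafdccbafabeada$  $
    3  aafdccbafabeada$a  a
    4  abeada$aaafdccbaf  f
    5  ada$aaafdccbafabe  e
    6  afabeada$aaafdccb  b
    7  afdccbafabeada$aa  a
    8  bafabeada$aaafdcc  c
    9  beada$aaafdccbafa  a
   10  cbafabeada$aaafdc  c
   11  ccbafabeada$aaafd  d
   12  da$aaafdccbafabea  a
   13  dccbafabeada$aaaf  f
   14  eada$aaafdccbafab  b
   15  fabeada$aaafdccba  a
   16  fdccbafabeada$aaa  a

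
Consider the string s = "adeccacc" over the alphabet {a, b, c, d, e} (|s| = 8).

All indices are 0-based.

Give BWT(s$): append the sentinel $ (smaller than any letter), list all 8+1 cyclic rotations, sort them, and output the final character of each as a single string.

cc$ccaead

rank  rotation   last
    0  $adeccacc  c
    1  acc$adecc  c
    2  adeccacc$  $
    3  c$adeccac  c
    4  cacc$adec  c
    5  cc$adecca  a
    6  ccacc$ade  e
    7  deccacc$a  a
    8  eccacc$ad  d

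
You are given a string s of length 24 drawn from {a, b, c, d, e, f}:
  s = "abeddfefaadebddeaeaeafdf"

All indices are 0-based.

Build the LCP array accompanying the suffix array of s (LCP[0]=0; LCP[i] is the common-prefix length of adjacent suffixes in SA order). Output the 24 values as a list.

rank | idx | suffix
   0 |   8 | aadebddeaeaeafdf
   1 |   0 | abeddfefaadebddeaeaeafdf
   2 |   9 | adebddeaeaeafdf
   3 |  16 | aeaeafdf
   4 |  18 | aeafdf
   5 |  20 | afdf
   6 |  12 | bddeaeaeafdf
   7 |   1 | beddfefaadebddeaeaeafdf
   8 |  13 | ddeaeaeafdf
   9 |   3 | ddfefaadebddeaeaeafdf
  10 |  14 | deaeaeafdf
  11 |  10 | debddeaeaeafdf
  12 |  22 | df
  13 |   4 | dfefaadebddeaeaeafdf
  14 |  15 | eaeaeafdf
  15 |  17 | eaeafdf
  16 |  19 | eafdf
  17 |  11 | ebddeaeaeafdf
  18 |   2 | eddfefaadebddeaeaeafdf
  19 |   6 | efaadebddeaeaeafdf
  20 |  23 | f
  21 |   7 | faadebddeaeaeafdf
  22 |  21 | fdf
  23 |   5 | fefaadebddeaeaeafdf

SA = [8, 0, 9, 16, 18, 20, 12, 1, 13, 3, 14, 10, 22, 4, 15, 17, 19, 11, 2, 6, 23, 7, 21, 5]
[i] adj suffixes → lcp
  [1] 8/0 → 1 ('a')
  [2] 0/9 → 1 ('a')
  [3] 9/16 → 1 ('a')
  [4] 16/18 → 3 ('aea')
  [5] 18/20 → 1 ('a')
  [6] 20/12 → 0 ('')
  [7] 12/1 → 1 ('b')
  [8] 1/13 → 0 ('')
  [9] 13/3 → 2 ('dd')
  [10] 3/14 → 1 ('d')
  [11] 14/10 → 2 ('de')
  [12] 10/22 → 1 ('d')
  [13] 22/4 → 2 ('df')
  [14] 4/15 → 0 ('')
  [15] 15/17 → 4 ('eaea')
  [16] 17/19 → 2 ('ea')
  [17] 19/11 → 1 ('e')
  [18] 11/2 → 1 ('e')
  [19] 2/6 → 1 ('e')
  [20] 6/23 → 0 ('')
  [21] 23/7 → 1 ('f')
  [22] 7/21 → 1 ('f')
  [23] 21/5 → 1 ('f')

[0, 1, 1, 1, 3, 1, 0, 1, 0, 2, 1, 2, 1, 2, 0, 4, 2, 1, 1, 1, 0, 1, 1, 1]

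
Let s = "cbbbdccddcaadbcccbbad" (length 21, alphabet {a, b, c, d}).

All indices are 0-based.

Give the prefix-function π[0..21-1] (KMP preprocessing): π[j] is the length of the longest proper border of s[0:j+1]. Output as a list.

π[0] = 0
j=1 s[j]='b': π[1]=0 (border '')
j=2 s[j]='b': π[2]=0 (border '')
j=3 s[j]='b': π[3]=0 (border '')
j=4 s[j]='d': π[4]=0 (border '')
j=5 s[j]='c': π[5]=1 (border 'c')
j=6 s[j]='c': k: 1→0; π[6]=1 (border 'c')
j=7 s[j]='d': k: 1→0; π[7]=0 (border '')
j=8 s[j]='d': π[8]=0 (border '')
j=9 s[j]='c': π[9]=1 (border 'c')
j=10 s[j]='a': k: 1→0; π[10]=0 (border '')
j=11 s[j]='a': π[11]=0 (border '')
j=12 s[j]='d': π[12]=0 (border '')
j=13 s[j]='b': π[13]=0 (border '')
j=14 s[j]='c': π[14]=1 (border 'c')
j=15 s[j]='c': k: 1→0; π[15]=1 (border 'c')
j=16 s[j]='c': k: 1→0; π[16]=1 (border 'c')
j=17 s[j]='b': π[17]=2 (border 'cb')
j=18 s[j]='b': π[18]=3 (border 'cbb')
j=19 s[j]='a': k: 3→0; π[19]=0 (border '')
j=20 s[j]='d': π[20]=0 (border '')

[0, 0, 0, 0, 0, 1, 1, 0, 0, 1, 0, 0, 0, 0, 1, 1, 1, 2, 3, 0, 0]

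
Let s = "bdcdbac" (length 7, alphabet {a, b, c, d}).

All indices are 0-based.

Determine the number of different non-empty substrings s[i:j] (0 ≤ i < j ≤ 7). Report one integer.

25

sorted suffixes:
  #0 SA[0]=5  'ac'
  #1 SA[1]=4  'bac'
  #2 SA[2]=0  'bdcdbac'
  #3 SA[3]=6  'c'
  #4 SA[4]=2  'cdbac'
  #5 SA[5]=3  'dbac'
  #6 SA[6]=1  'dcdbac'

SA = [5, 4, 0, 6, 2, 3, 1]
rank  pair      lcp
   1  s[5:],s[4:]  0  ''
   2  s[4:],s[0:]  1  'b'
   3  s[0:],s[6:]  0  ''
   4  s[6:],s[2:]  1  'c'
   5  s[2:],s[3:]  0  ''
   6  s[3:],s[1:]  1  'd'

n(n+1)/2 = 7·8/2 = 28
Σ LCP = 0 + 0 + 1 + 0 + 1 + 0 + 1 = 3
distinct = 28 − 3 = 25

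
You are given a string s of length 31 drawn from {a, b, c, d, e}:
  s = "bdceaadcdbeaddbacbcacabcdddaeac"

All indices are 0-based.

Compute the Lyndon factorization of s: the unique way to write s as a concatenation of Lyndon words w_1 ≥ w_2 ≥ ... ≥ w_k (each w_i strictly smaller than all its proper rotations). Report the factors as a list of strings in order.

emit factor 1: 'bdce' (i=0, period=4)
emit factor 2: 'aadcdbeaddbacbcacabcdddaeac' (i=4, period=27)

["bdce", "aadcdbeaddbacbcacabcdddaeac"]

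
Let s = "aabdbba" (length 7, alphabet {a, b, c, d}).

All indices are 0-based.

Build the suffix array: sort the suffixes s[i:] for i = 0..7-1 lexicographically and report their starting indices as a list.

rank | idx | suffix
   0 |   6 | a
   1 |   0 | aabdbba
   2 |   1 | abdbba
   3 |   5 | ba
   4 |   4 | bba
   5 |   2 | bdbba
   6 |   3 | dbba

[6, 0, 1, 5, 4, 2, 3]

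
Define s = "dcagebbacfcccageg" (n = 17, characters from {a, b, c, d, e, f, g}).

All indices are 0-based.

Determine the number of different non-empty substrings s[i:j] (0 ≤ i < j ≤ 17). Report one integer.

sorted suffixes:
  #0 SA[0]=7  'acfcccageg'
  #1 SA[1]=2  'agebbacfcccageg'
  #2 SA[2]=13  'ageg'
  #3 SA[3]=6  'bacfcccageg'
  #4 SA[4]=5  'bbacfcccageg'
  #5 SA[5]=1  'cagebbacfcccageg'
  #6 SA[6]=12  'cageg'
  #7 SA[7]=11  'ccageg'
  #8 SA[8]=10  'cccageg'
  #9 SA[9]=8  'cfcccageg'
  #10 SA[10]=0  'dcagebbacfcccageg'
  #11 SA[11]=4  'ebbacfcccageg'
  #12 SA[12]=15  'eg'
  #13 SA[13]=9  'fcccageg'
  #14 SA[14]=16  'g'
  #15 SA[15]=3  'gebbacfcccageg'
  #16 SA[16]=14  'geg'

SA = [7, 2, 13, 6, 5, 1, 12, 11, 10, 8, 0, 4, 15, 9, 16, 3, 14]
i: (SA[i-1],SA[i]) lcp shared
  1: (7,2) 1 'a'
  2: (2,13) 3 'age'
  3: (13,6) 0 ''
  4: (6,5) 1 'b'
  5: (5,1) 0 ''
  6: (1,12) 4 'cage'
  7: (12,11) 1 'c'
  8: (11,10) 2 'cc'
  9: (10,8) 1 'c'
  10: (8,0) 0 ''
  11: (0,4) 0 ''
  12: (4,15) 1 'e'
  13: (15,9) 0 ''
  14: (9,16) 0 ''
  15: (16,3) 1 'g'
  16: (3,14) 2 'ge'

n(n+1)/2 = 17·18/2 = 153
Σ LCP = 0 + 1 + 3 + 0 + 1 + 0 + 4 + 1 + 2 + 1 + 0 + 0 + 1 + 0 + 0 + 1 + 2 = 17
distinct = 153 − 17 = 136

136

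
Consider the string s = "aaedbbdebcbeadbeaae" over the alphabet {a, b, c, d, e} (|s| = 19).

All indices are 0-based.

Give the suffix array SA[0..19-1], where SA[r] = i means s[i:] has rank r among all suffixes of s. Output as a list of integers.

[16, 0, 12, 17, 1, 4, 8, 5, 14, 10, 9, 3, 13, 6, 18, 15, 11, 7, 2]

rank | idx | suffix
   0 |  16 | aae
   1 |   0 | aaedbbdebcbeadbeaae
   2 |  12 | adbeaae
   3 |  17 | ae
   4 |   1 | aedbbdebcbeadbeaae
   5 |   4 | bbdebcbeadbeaae
   6 |   8 | bcbeadbeaae
   7 |   5 | bdebcbeadbeaae
   8 |  14 | beaae
   9 |  10 | beadbeaae
  10 |   9 | cbeadbeaae
  11 |   3 | dbbdebcbeadbeaae
  12 |  13 | dbeaae
  13 |   6 | debcbeadbeaae
  14 |  18 | e
  15 |  15 | eaae
  16 |  11 | eadbeaae
  17 |   7 | ebcbeadbeaae
  18 |   2 | edbbdebcbeadbeaae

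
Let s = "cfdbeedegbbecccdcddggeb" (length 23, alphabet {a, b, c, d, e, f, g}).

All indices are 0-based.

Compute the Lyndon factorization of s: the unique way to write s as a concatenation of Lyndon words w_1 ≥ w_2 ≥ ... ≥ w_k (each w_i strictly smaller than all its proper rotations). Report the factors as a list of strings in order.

emit factor 1: 'cfd' (i=0, period=3)
emit factor 2: 'beedeg' (i=3, period=6)
emit factor 3: 'bbecccdcddgge' (i=9, period=13)
emit factor 4: 'b' (i=22, period=1)

["cfd", "beedeg", "bbecccdcddgge", "b"]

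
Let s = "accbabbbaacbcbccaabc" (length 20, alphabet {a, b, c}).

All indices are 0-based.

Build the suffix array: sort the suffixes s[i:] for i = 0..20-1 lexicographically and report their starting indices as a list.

sorted suffixes:
  #0 SA[0]=16  'aabc'
  #1 SA[1]=8  'aacbcbccaabc'
  #2 SA[2]=4  'abbbaacbcbccaabc'
  #3 SA[3]=17  'abc'
  #4 SA[4]=9  'acbcbccaabc'
  #5 SA[5]=0  'accbabbbaacbcbccaabc'
  #6 SA[6]=7  'baacbcbccaabc'
  #7 SA[7]=3  'babbbaacbcbccaabc'
  #8 SA[8]=6  'bbaacbcbccaabc'
  #9 SA[9]=5  'bbbaacbcbccaabc'
  #10 SA[10]=18  'bc'
  #11 SA[11]=11  'bcbccaabc'
  #12 SA[12]=13  'bccaabc'
  #13 SA[13]=19  'c'
  #14 SA[14]=15  'caabc'
  #15 SA[15]=2  'cbabbbaacbcbccaabc'
  #16 SA[16]=10  'cbcbccaabc'
  #17 SA[17]=12  'cbccaabc'
  #18 SA[18]=14  'ccaabc'
  #19 SA[19]=1  'ccbabbbaacbcbccaabc'

[16, 8, 4, 17, 9, 0, 7, 3, 6, 5, 18, 11, 13, 19, 15, 2, 10, 12, 14, 1]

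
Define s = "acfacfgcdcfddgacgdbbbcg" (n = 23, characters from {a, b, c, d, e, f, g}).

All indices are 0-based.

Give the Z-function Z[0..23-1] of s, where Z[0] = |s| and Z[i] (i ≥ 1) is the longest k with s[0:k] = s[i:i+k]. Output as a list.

[23, 0, 0, 3, 0, 0, 0, 0, 0, 0, 0, 0, 0, 0, 2, 0, 0, 0, 0, 0, 0, 0, 0]

Z[0]=23
i=1: i≥r, start 0; Z[1]=0
i=2: i≥r, start 0; Z[2]=0
i=3: i≥r, start 0; Z[3]=3 scan→box=[3,6)
i=4: min(r-i=2, Z[1]=0)=0; Z[4]=0
i=5: min(r-i=1, Z[2]=0)=0; Z[5]=0
i=6: i≥r, start 0; Z[6]=0
i=7: i≥r, start 0; Z[7]=0
i=8: i≥r, start 0; Z[8]=0
i=9: i≥r, start 0; Z[9]=0
i=10: i≥r, start 0; Z[10]=0
i=11: i≥r, start 0; Z[11]=0
i=12: i≥r, start 0; Z[12]=0
i=13: i≥r, start 0; Z[13]=0
i=14: i≥r, start 0; Z[14]=2 scan→box=[14,16)
i=15: min(r-i=1, Z[1]=0)=0; Z[15]=0
i=16: i≥r, start 0; Z[16]=0
i=17: i≥r, start 0; Z[17]=0
i=18: i≥r, start 0; Z[18]=0
i=19: i≥r, start 0; Z[19]=0
i=20: i≥r, start 0; Z[20]=0
i=21: i≥r, start 0; Z[21]=0
i=22: i≥r, start 0; Z[22]=0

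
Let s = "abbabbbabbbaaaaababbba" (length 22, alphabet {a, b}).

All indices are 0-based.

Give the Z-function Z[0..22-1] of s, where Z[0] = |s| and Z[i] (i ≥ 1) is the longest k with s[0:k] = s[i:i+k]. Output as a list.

[22, 0, 0, 3, 0, 0, 0, 3, 0, 0, 0, 1, 1, 1, 1, 2, 0, 3, 0, 0, 0, 1]

Z[0]=22
i=1: outside box; Z[1]=0
i=2: outside box; Z[2]=0
i=3: outside box; Z[3]=3 scan→box=[3,6)
i=4: min(r-i=2, Z[1]=0)=0; Z[4]=0
i=5: min(r-i=1, Z[2]=0)=0; Z[5]=0
i=6: outside box; Z[6]=0
i=7: outside box; Z[7]=3 scan→box=[7,10)
i=8: min(r-i=2, Z[1]=0)=0; Z[8]=0
i=9: min(r-i=1, Z[2]=0)=0; Z[9]=0
i=10: outside box; Z[10]=0
i=11: outside box; Z[11]=1 scan→box=[11,12)
i=12: outside box; Z[12]=1 scan→box=[12,13)
i=13: outside box; Z[13]=1 scan→box=[13,14)
i=14: outside box; Z[14]=1 scan→box=[14,15)
i=15: outside box; Z[15]=2 scan→box=[15,17)
i=16: min(r-i=1, Z[1]=0)=0; Z[16]=0
i=17: outside box; Z[17]=3 scan→box=[17,20)
i=18: min(r-i=2, Z[1]=0)=0; Z[18]=0
i=19: min(r-i=1, Z[2]=0)=0; Z[19]=0
i=20: outside box; Z[20]=0
i=21: outside box; Z[21]=1 scan→box=[21,22)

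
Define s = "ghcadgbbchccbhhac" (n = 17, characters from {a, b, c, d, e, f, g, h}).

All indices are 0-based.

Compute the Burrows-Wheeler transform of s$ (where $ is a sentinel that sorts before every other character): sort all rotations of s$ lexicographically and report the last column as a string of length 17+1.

rank  rotation            last
    0  $ghcadgbbchccbhhac  c
    1  ac$ghcadgbbchccbhh  h
    2  adgbbchccbhhac$ghc  c
    3  bbchccbhhac$ghcadg  g
    4  bchccbhhac$ghcadgb  b
    5  bhhac$ghcadgbbchcc  c
    6  c$ghcadgbbchccbhha  a
    7  cadgbbchccbhhac$gh  h
    8  cbhhac$ghcadgbbchc  c
    9  ccbhhac$ghcadgbbch  h
   10  chccbhhac$ghcadgbb  b
   11  dgbbchccbhhac$ghca  a
   12  gbbchccbhhac$ghcad  d
   13  ghcadgbbchccbhhac$  $
   14  hac$ghcadgbbchccbh  h
   15  hcadgbbchccbhhac$g  g
   16  hccbhhac$ghcadgbbc  c
   17  hhac$ghcadgbbchccb  b

chcgbcahchbad$hgcb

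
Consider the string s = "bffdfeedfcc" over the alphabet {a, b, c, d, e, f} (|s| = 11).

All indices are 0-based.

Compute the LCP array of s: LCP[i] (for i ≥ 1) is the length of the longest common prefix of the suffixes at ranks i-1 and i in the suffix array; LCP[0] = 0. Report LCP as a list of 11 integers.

[0, 0, 1, 0, 2, 0, 1, 0, 1, 1, 1]

rank→(start, suffix):
  0 → (0, 'bffdfeedfcc')
  1 → (10, 'c')
  2 → (9, 'cc')
  3 → (7, 'dfcc')
  4 → (3, 'dfeedfcc')
  5 → (6, 'edfcc')
  6 → (5, 'eedfcc')
  7 → (8, 'fcc')
  8 → (2, 'fdfeedfcc')
  9 → (4, 'feedfcc')
  10 → (1, 'ffdfeedfcc')

SA = [0, 10, 9, 7, 3, 6, 5, 8, 2, 4, 1]
i: (SA[i-1],SA[i]) lcp shared
  1: (0,10) 0 ''
  2: (10,9) 1 'c'
  3: (9,7) 0 ''
  4: (7,3) 2 'df'
  5: (3,6) 0 ''
  6: (6,5) 1 'e'
  7: (5,8) 0 ''
  8: (8,2) 1 'f'
  9: (2,4) 1 'f'
  10: (4,1) 1 'f'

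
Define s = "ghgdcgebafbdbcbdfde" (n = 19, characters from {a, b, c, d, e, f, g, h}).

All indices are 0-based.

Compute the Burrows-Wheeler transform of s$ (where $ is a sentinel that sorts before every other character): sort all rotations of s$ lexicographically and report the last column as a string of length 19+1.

rank  rotation              last
    0  $ghgdcgebafbdbcbdfde  e
    1  afbdbcbdfde$ghgdcgeb  b
    2  bafbdbcbdfde$ghgdcge  e
    3  bcbdfde$ghgdcgebafbd  d
    4  bdbcbdfde$ghgdcgebaf  f
    5  bdfde$ghgdcgebafbdbc  c
    6  cbdfde$ghgdcgebafbdb  b
    7  cgebafbdbcbdfde$ghgd  d
    8  dbcbdfde$ghgdcgebafb  b
    9  dcgebafbdbcbdfde$ghg  g
   10  de$ghgdcgebafbdbcbdf  f
   11  dfde$ghgdcgebafbdbcb  b
   12  e$ghgdcgebafbdbcbdfd  d
   13  ebafbdbcbdfde$ghgdcg  g
   14  fbdbcbdfde$ghgdcgeba  a
   15  fde$ghgdcgebafbdbcbd  d
   16  gdcgebafbdbcbdfde$gh  h
   17  gebafbdbcbdfde$ghgdc  c
   18  ghgdcgebafbdbcbdfde$  $
   19  hgdcgebafbdbcbdfde$g  g

ebedfcbdbgfbdgadhc$g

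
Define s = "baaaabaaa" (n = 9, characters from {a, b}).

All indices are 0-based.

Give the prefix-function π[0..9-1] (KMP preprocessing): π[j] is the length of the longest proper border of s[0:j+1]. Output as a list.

[0, 0, 0, 0, 0, 1, 2, 3, 4]

π[0] = 0
j=1 s[j]='a': π[1]=0 (border '')
j=2 s[j]='a': π[2]=0 (border '')
j=3 s[j]='a': π[3]=0 (border '')
j=4 s[j]='a': π[4]=0 (border '')
j=5 s[j]='b': π[5]=1 (border 'b')
j=6 s[j]='a': π[6]=2 (border 'ba')
j=7 s[j]='a': π[7]=3 (border 'baa')
j=8 s[j]='a': π[8]=4 (border 'baaa')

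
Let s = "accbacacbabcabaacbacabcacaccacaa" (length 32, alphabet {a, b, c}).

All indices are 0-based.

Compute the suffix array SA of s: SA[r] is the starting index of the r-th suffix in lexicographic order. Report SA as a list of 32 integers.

rank | idx | suffix
   0 |  31 | a
   1 |  30 | aa
   2 |  14 | aacbacabcacaccacaa
   3 |  12 | abaacbacabcacaccacaa
   4 |   9 | abcabaacbacabcacaccacaa
   5 |  20 | abcacaccacaa
   6 |  28 | acaa
   7 |  18 | acabcacaccacaa
   8 |   4 | acacbabcabaacbacabcacaccacaa
   9 |  23 | acaccacaa
  10 |   6 | acbabcabaacbacabcacaccacaa
  11 |  15 | acbacabcacaccacaa
  12 |  25 | accacaa
  13 |   0 | accbacacbabcabaacbacabcacaccacaa
  14 |  13 | baacbacabcacaccacaa
  15 |   8 | babcabaacbacabcacaccacaa
  16 |  17 | bacabcacaccacaa
  17 |   3 | bacacbabcabaacbacabcacaccacaa
  18 |  10 | bcabaacbacabcacaccacaa
  19 |  21 | bcacaccacaa
  20 |  29 | caa
  21 |  11 | cabaacbacabcacaccacaa
  22 |  19 | cabcacaccacaa
  23 |  27 | cacaa
  24 |  22 | cacaccacaa
  25 |   5 | cacbabcabaacbacabcacaccacaa
  26 |  24 | caccacaa
  27 |   7 | cbabcabaacbacabcacaccacaa
  28 |  16 | cbacabcacaccacaa
  29 |   2 | cbacacbabcabaacbacabcacaccacaa
  30 |  26 | ccacaa
  31 |   1 | ccbacacbabcabaacbacabcacaccacaa

[31, 30, 14, 12, 9, 20, 28, 18, 4, 23, 6, 15, 25, 0, 13, 8, 17, 3, 10, 21, 29, 11, 19, 27, 22, 5, 24, 7, 16, 2, 26, 1]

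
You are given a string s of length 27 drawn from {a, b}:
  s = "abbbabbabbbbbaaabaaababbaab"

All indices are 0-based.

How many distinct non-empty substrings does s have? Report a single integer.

298

sorted suffixes:
  #0 SA[0]=13  'aaabaaababbaab'
  #1 SA[1]=17  'aaababbaab'
  #2 SA[2]=24  'aab'
  #3 SA[3]=14  'aabaaababbaab'
  #4 SA[4]=18  'aababbaab'
  #5 SA[5]=25  'ab'
  #6 SA[6]=15  'abaaababbaab'
  #7 SA[7]=19  'ababbaab'
  #8 SA[8]=21  'abbaab'
  #9 SA[9]=4  'abbabbbbbaaabaaababbaab'
  #10 SA[10]=0  'abbbabbabbbbbaaabaaababbaab'
  #11 SA[11]=7  'abbbbbaaabaaababbaab'
  #12 SA[12]=26  'b'
  #13 SA[13]=12  'baaabaaababbaab'
  #14 SA[14]=16  'baaababbaab'
  #15 SA[15]=23  'baab'
  #16 SA[16]=20  'babbaab'
  #17 SA[17]=3  'babbabbbbbaaabaaababbaab'
  #18 SA[18]=6  'babbbbbaaabaaababbaab'
  #19 SA[19]=11  'bbaaabaaababbaab'
  #20 SA[20]=22  'bbaab'
  #21 SA[21]=2  'bbabbabbbbbaaabaaababbaab'
  #22 SA[22]=5  'bbabbbbbaaabaaababbaab'
  #23 SA[23]=10  'bbbaaabaaababbaab'
  #24 SA[24]=1  'bbbabbabbbbbaaabaaababbaab'
  #25 SA[25]=9  'bbbbaaabaaababbaab'
  #26 SA[26]=8  'bbbbbaaabaaababbaab'

SA = [13, 17, 24, 14, 18, 25, 15, 19, 21, 4, 0, 7, 26, 12, 16, 23, 20, 3, 6, 11, 22, 2, 5, 10, 1, 9, 8]
i: (SA[i-1],SA[i]) lcp shared
  1: (13,17) 5 'aaaba'
  2: (17,24) 2 'aa'
  3: (24,14) 3 'aab'
  4: (14,18) 4 'aaba'
  5: (18,25) 1 'a'
  6: (25,15) 2 'ab'
  7: (15,19) 3 'aba'
  8: (19,21) 2 'ab'
  9: (21,4) 4 'abba'
  10: (4,0) 3 'abb'
  11: (0,7) 4 'abbb'
  12: (7,26) 0 ''
  13: (26,12) 1 'b'
  14: (12,16) 6 'baaaba'
  15: (16,23) 3 'baa'
  16: (23,20) 2 'ba'
  17: (20,3) 5 'babba'
  18: (3,6) 4 'babb'
  19: (6,11) 1 'b'
  20: (11,22) 4 'bbaa'
  21: (22,2) 3 'bba'
  22: (2,5) 5 'bbabb'
  23: (5,10) 2 'bb'
  24: (10,1) 4 'bbba'
  25: (1,9) 3 'bbb'
  26: (9,8) 4 'bbbb'

n(n+1)/2 = 27·28/2 = 378
Σ LCP = 0 + 5 + 2 + 3 + 4 + 1 + 2 + 3 + 2 + 4 + 3 + 4 + 0 + 1 + 6 + 3 + 2 + 5 + 4 + 1 + 4 + 3 + 5 + 2 + 4 + 3 + 4 = 80
distinct = 378 − 80 = 298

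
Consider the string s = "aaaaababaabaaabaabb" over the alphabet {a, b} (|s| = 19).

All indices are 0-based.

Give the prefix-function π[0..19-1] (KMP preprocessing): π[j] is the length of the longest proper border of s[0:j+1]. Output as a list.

π[0] = 0
j=1 s[j]='a': π[1]=1 (border 'a')
j=2 s[j]='a': π[2]=2 (border 'aa')
j=3 s[j]='a': π[3]=3 (border 'aaa')
j=4 s[j]='a': π[4]=4 (border 'aaaa')
j=5 s[j]='b': k: 4→3→2→1→0; π[5]=0 (border '')
j=6 s[j]='a': π[6]=1 (border 'a')
j=7 s[j]='b': k: 1→0; π[7]=0 (border '')
j=8 s[j]='a': π[8]=1 (border 'a')
j=9 s[j]='a': π[9]=2 (border 'aa')
j=10 s[j]='b': k: 2→1→0; π[10]=0 (border '')
j=11 s[j]='a': π[11]=1 (border 'a')
j=12 s[j]='a': π[12]=2 (border 'aa')
j=13 s[j]='a': π[13]=3 (border 'aaa')
j=14 s[j]='b': k: 3→2→1→0; π[14]=0 (border '')
j=15 s[j]='a': π[15]=1 (border 'a')
j=16 s[j]='a': π[16]=2 (border 'aa')
j=17 s[j]='b': k: 2→1→0; π[17]=0 (border '')
j=18 s[j]='b': π[18]=0 (border '')

[0, 1, 2, 3, 4, 0, 1, 0, 1, 2, 0, 1, 2, 3, 0, 1, 2, 0, 0]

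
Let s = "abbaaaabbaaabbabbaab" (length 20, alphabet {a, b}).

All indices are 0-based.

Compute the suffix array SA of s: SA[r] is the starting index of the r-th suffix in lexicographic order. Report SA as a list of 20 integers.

[3, 4, 9, 17, 5, 10, 18, 0, 6, 14, 11, 19, 2, 8, 16, 13, 1, 7, 15, 12]

rank→(start, suffix):
  0 → (3, 'aaaabbaaabbabbaab')
  1 → (4, 'aaabbaaabbabbaab')
  2 → (9, 'aaabbabbaab')
  3 → (17, 'aab')
  4 → (5, 'aabbaaabbabbaab')
  5 → (10, 'aabbabbaab')
  6 → (18, 'ab')
  7 → (0, 'abbaaaabbaaabbabbaab')
  8 → (6, 'abbaaabbabbaab')
  9 → (14, 'abbaab')
  10 → (11, 'abbabbaab')
  11 → (19, 'b')
  12 → (2, 'baaaabbaaabbabbaab')
  13 → (8, 'baaabbabbaab')
  14 → (16, 'baab')
  15 → (13, 'babbaab')
  16 → (1, 'bbaaaabbaaabbabbaab')
  17 → (7, 'bbaaabbabbaab')
  18 → (15, 'bbaab')
  19 → (12, 'bbabbaab')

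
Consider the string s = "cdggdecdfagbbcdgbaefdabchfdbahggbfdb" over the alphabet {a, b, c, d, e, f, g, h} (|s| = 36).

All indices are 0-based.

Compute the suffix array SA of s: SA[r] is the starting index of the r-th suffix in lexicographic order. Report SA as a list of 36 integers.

sorted suffixes:
  #0 SA[0]=21  'abchfdbahggbfdb'
  #1 SA[1]=17  'aefdabchfdbahggbfdb'
  #2 SA[2]=9  'agbbcdgbaefdabchfdbahggbfdb'
  #3 SA[3]=28  'ahggbfdb'
  #4 SA[4]=35  'b'
  #5 SA[5]=16  'baefdabchfdbahggbfdb'
  #6 SA[6]=27  'bahggbfdb'
  #7 SA[7]=11  'bbcdgbaefdabchfdbahggbfdb'
  #8 SA[8]=12  'bcdgbaefdabchfdbahggbfdb'
  #9 SA[9]=22  'bchfdbahggbfdb'
  #10 SA[10]=32  'bfdb'
  #11 SA[11]=6  'cdfagbbcdgbaefdabchfdbahggbfdb'
  #12 SA[12]=13  'cdgbaefdabchfdbahggbfdb'
  #13 SA[13]=0  'cdggdecdfagbbcdgbaefdabchfdbahggbfdb'
  #14 SA[14]=23  'chfdbahggbfdb'
  #15 SA[15]=20  'dabchfdbahggbfdb'
  #16 SA[16]=34  'db'
  #17 SA[17]=26  'dbahggbfdb'
  #18 SA[18]=4  'decdfagbbcdgbaefdabchfdbahggbfdb'
  #19 SA[19]=7  'dfagbbcdgbaefdabchfdbahggbfdb'
  #20 SA[20]=14  'dgbaefdabchfdbahggbfdb'
  #21 SA[21]=1  'dggdecdfagbbcdgbaefdabchfdbahggbfdb'
  #22 SA[22]=5  'ecdfagbbcdgbaefdabchfdbahggbfdb'
  #23 SA[23]=18  'efdabchfdbahggbfdb'
  #24 SA[24]=8  'fagbbcdgbaefdabchfdbahggbfdb'
  #25 SA[25]=19  'fdabchfdbahggbfdb'
  #26 SA[26]=33  'fdb'
  #27 SA[27]=25  'fdbahggbfdb'
  #28 SA[28]=15  'gbaefdabchfdbahggbfdb'
  #29 SA[29]=10  'gbbcdgbaefdabchfdbahggbfdb'
  #30 SA[30]=31  'gbfdb'
  #31 SA[31]=3  'gdecdfagbbcdgbaefdabchfdbahggbfdb'
  #32 SA[32]=30  'ggbfdb'
  #33 SA[33]=2  'ggdecdfagbbcdgbaefdabchfdbahggbfdb'
  #34 SA[34]=24  'hfdbahggbfdb'
  #35 SA[35]=29  'hggbfdb'

[21, 17, 9, 28, 35, 16, 27, 11, 12, 22, 32, 6, 13, 0, 23, 20, 34, 26, 4, 7, 14, 1, 5, 18, 8, 19, 33, 25, 15, 10, 31, 3, 30, 2, 24, 29]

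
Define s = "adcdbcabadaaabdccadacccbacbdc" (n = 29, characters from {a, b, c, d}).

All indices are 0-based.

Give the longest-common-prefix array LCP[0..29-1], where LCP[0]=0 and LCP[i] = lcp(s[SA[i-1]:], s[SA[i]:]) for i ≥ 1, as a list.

[0, 2, 1, 2, 1, 2, 1, 3, 2, 0, 2, 1, 1, 3, 0, 1, 2, 1, 2, 1, 2, 2, 1, 0, 2, 1, 1, 2, 2]

sorted suffixes:
  #0 SA[0]=10  'aaabdccadacccbacbdc'
  #1 SA[1]=11  'aabdccadacccbacbdc'
  #2 SA[2]=6  'abadaaabdccadacccbacbdc'
  #3 SA[3]=12  'abdccadacccbacbdc'
  #4 SA[4]=24  'acbdc'
  #5 SA[5]=19  'acccbacbdc'
  #6 SA[6]=8  'adaaabdccadacccbacbdc'
  #7 SA[7]=17  'adacccbacbdc'
  #8 SA[8]=0  'adcdbcabadaaabdccadacccbacbdc'
  #9 SA[9]=23  'bacbdc'
  #10 SA[10]=7  'badaaabdccadacccbacbdc'
  #11 SA[11]=4  'bcabadaaabdccadacccbacbdc'
  #12 SA[12]=26  'bdc'
  #13 SA[13]=13  'bdccadacccbacbdc'
  #14 SA[14]=28  'c'
  #15 SA[15]=5  'cabadaaabdccadacccbacbdc'
  #16 SA[16]=16  'cadacccbacbdc'
  #17 SA[17]=22  'cbacbdc'
  #18 SA[18]=25  'cbdc'
  #19 SA[19]=15  'ccadacccbacbdc'
  #20 SA[20]=21  'ccbacbdc'
  #21 SA[21]=20  'cccbacbdc'
  #22 SA[22]=2  'cdbcabadaaabdccadacccbacbdc'
  #23 SA[23]=9  'daaabdccadacccbacbdc'
  #24 SA[24]=18  'dacccbacbdc'
  #25 SA[25]=3  'dbcabadaaabdccadacccbacbdc'
  #26 SA[26]=27  'dc'
  #27 SA[27]=14  'dccadacccbacbdc'
  #28 SA[28]=1  'dcdbcabadaaabdccadacccbacbdc'

SA = [10, 11, 6, 12, 24, 19, 8, 17, 0, 23, 7, 4, 26, 13, 28, 5, 16, 22, 25, 15, 21, 20, 2, 9, 18, 3, 27, 14, 1]
[i] adj suffixes → lcp
  [1] 10/11 → 2 ('aa')
  [2] 11/6 → 1 ('a')
  [3] 6/12 → 2 ('ab')
  [4] 12/24 → 1 ('a')
  [5] 24/19 → 2 ('ac')
  [6] 19/8 → 1 ('a')
  [7] 8/17 → 3 ('ada')
  [8] 17/0 → 2 ('ad')
  [9] 0/23 → 0 ('')
  [10] 23/7 → 2 ('ba')
  [11] 7/4 → 1 ('b')
  [12] 4/26 → 1 ('b')
  [13] 26/13 → 3 ('bdc')
  [14] 13/28 → 0 ('')
  [15] 28/5 → 1 ('c')
  [16] 5/16 → 2 ('ca')
  [17] 16/22 → 1 ('c')
  [18] 22/25 → 2 ('cb')
  [19] 25/15 → 1 ('c')
  [20] 15/21 → 2 ('cc')
  [21] 21/20 → 2 ('cc')
  [22] 20/2 → 1 ('c')
  [23] 2/9 → 0 ('')
  [24] 9/18 → 2 ('da')
  [25] 18/3 → 1 ('d')
  [26] 3/27 → 1 ('d')
  [27] 27/14 → 2 ('dc')
  [28] 14/1 → 2 ('dc')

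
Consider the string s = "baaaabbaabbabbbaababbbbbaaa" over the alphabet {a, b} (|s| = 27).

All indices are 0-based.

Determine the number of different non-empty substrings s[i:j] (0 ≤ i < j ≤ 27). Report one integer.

300

rank→(start, suffix):
  0 → (26, 'a')
  1 → (25, 'aa')
  2 → (24, 'aaa')
  3 → (1, 'aaaabbaabbabbbaababbbbbaaa')
  4 → (2, 'aaabbaabbabbbaababbbbbaaa')
  5 → (15, 'aababbbbbaaa')
  6 → (3, 'aabbaabbabbbaababbbbbaaa')
  7 → (7, 'aabbabbbaababbbbbaaa')
  8 → (16, 'ababbbbbaaa')
  9 → (4, 'abbaabbabbbaababbbbbaaa')
  10 → (8, 'abbabbbaababbbbbaaa')
  11 → (11, 'abbbaababbbbbaaa')
  12 → (18, 'abbbbbaaa')
  13 → (23, 'baaa')
  14 → (0, 'baaaabbaabbabbbaababbbbbaaa')
  15 → (14, 'baababbbbbaaa')
  16 → (6, 'baabbabbbaababbbbbaaa')
  17 → (10, 'babbbaababbbbbaaa')
  18 → (17, 'babbbbbaaa')
  19 → (22, 'bbaaa')
  20 → (13, 'bbaababbbbbaaa')
  21 → (5, 'bbaabbabbbaababbbbbaaa')
  22 → (9, 'bbabbbaababbbbbaaa')
  23 → (21, 'bbbaaa')
  24 → (12, 'bbbaababbbbbaaa')
  25 → (20, 'bbbbaaa')
  26 → (19, 'bbbbbaaa')

SA = [26, 25, 24, 1, 2, 15, 3, 7, 16, 4, 8, 11, 18, 23, 0, 14, 6, 10, 17, 22, 13, 5, 9, 21, 12, 20, 19]
[i] adj suffixes → lcp
  [1] 26/25 → 1 ('a')
  [2] 25/24 → 2 ('aa')
  [3] 24/1 → 3 ('aaa')
  [4] 1/2 → 3 ('aaa')
  [5] 2/15 → 2 ('aa')
  [6] 15/3 → 3 ('aab')
  [7] 3/7 → 5 ('aabba')
  [8] 7/16 → 1 ('a')
  [9] 16/4 → 2 ('ab')
  [10] 4/8 → 4 ('abba')
  [11] 8/11 → 3 ('abb')
  [12] 11/18 → 4 ('abbb')
  [13] 18/23 → 0 ('')
  [14] 23/0 → 4 ('baaa')
  [15] 0/14 → 3 ('baa')
  [16] 14/6 → 4 ('baab')
  [17] 6/10 → 2 ('ba')
  [18] 10/17 → 5 ('babbb')
  [19] 17/22 → 1 ('b')
  [20] 22/13 → 4 ('bbaa')
  [21] 13/5 → 5 ('bbaab')
  [22] 5/9 → 3 ('bba')
  [23] 9/21 → 2 ('bb')
  [24] 21/12 → 5 ('bbbaa')
  [25] 12/20 → 3 ('bbb')
  [26] 20/19 → 4 ('bbbb')

n(n+1)/2 = 27·28/2 = 378
Σ LCP = 0 + 1 + 2 + 3 + 3 + 2 + 3 + 5 + 1 + 2 + 4 + 3 + 4 + 0 + 4 + 3 + 4 + 2 + 5 + 1 + 4 + 5 + 3 + 2 + 5 + 3 + 4 = 78
distinct = 378 − 78 = 300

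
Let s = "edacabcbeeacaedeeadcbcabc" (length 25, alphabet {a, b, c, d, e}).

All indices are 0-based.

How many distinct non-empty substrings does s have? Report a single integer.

rank | idx | suffix
   0 |  22 | abc
   1 |   4 | abcbeeacaedeeadcbcabc
   2 |   2 | acabcbeeacaedeeadcbcabc
   3 |  10 | acaedeeadcbcabc
   4 |  17 | adcbcabc
   5 |  12 | aedeeadcbcabc
   6 |  23 | bc
   7 |  20 | bcabc
   8 |   5 | bcbeeacaedeeadcbcabc
   9 |   7 | beeacaedeeadcbcabc
  10 |  24 | c
  11 |  21 | cabc
  12 |   3 | cabcbeeacaedeeadcbcabc
  13 |  11 | caedeeadcbcabc
  14 |  19 | cbcabc
  15 |   6 | cbeeacaedeeadcbcabc
  16 |   1 | dacabcbeeacaedeeadcbcabc
  17 |  18 | dcbcabc
  18 |  14 | deeadcbcabc
  19 |   9 | eacaedeeadcbcabc
  20 |  16 | eadcbcabc
  21 |   0 | edacabcbeeacaedeeadcbcabc
  22 |  13 | edeeadcbcabc
  23 |   8 | eeacaedeeadcbcabc
  24 |  15 | eeadcbcabc

SA = [22, 4, 2, 10, 17, 12, 23, 20, 5, 7, 24, 21, 3, 11, 19, 6, 1, 18, 14, 9, 16, 0, 13, 8, 15]
[i] adj suffixes → lcp
  [1] 22/4 → 3 ('abc')
  [2] 4/2 → 1 ('a')
  [3] 2/10 → 3 ('aca')
  [4] 10/17 → 1 ('a')
  [5] 17/12 → 1 ('a')
  [6] 12/23 → 0 ('')
  [7] 23/20 → 2 ('bc')
  [8] 20/5 → 2 ('bc')
  [9] 5/7 → 1 ('b')
  [10] 7/24 → 0 ('')
  [11] 24/21 → 1 ('c')
  [12] 21/3 → 4 ('cabc')
  [13] 3/11 → 2 ('ca')
  [14] 11/19 → 1 ('c')
  [15] 19/6 → 2 ('cb')
  [16] 6/1 → 0 ('')
  [17] 1/18 → 1 ('d')
  [18] 18/14 → 1 ('d')
  [19] 14/9 → 0 ('')
  [20] 9/16 → 2 ('ea')
  [21] 16/0 → 1 ('e')
  [22] 0/13 → 2 ('ed')
  [23] 13/8 → 1 ('e')
  [24] 8/15 → 3 ('eea')

n(n+1)/2 = 25·26/2 = 325
Σ LCP = 0 + 3 + 1 + 3 + 1 + 1 + 0 + 2 + 2 + 1 + 0 + 1 + 4 + 2 + 1 + 2 + 0 + 1 + 1 + 0 + 2 + 1 + 2 + 1 + 3 = 35
distinct = 325 − 35 = 290

290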